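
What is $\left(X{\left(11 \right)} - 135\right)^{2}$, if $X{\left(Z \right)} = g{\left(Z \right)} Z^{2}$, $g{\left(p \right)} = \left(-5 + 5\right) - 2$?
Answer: $142129$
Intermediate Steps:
$g{\left(p \right)} = -2$ ($g{\left(p \right)} = 0 - 2 = -2$)
$X{\left(Z \right)} = - 2 Z^{2}$
$\left(X{\left(11 \right)} - 135\right)^{2} = \left(- 2 \cdot 11^{2} - 135\right)^{2} = \left(\left(-2\right) 121 - 135\right)^{2} = \left(-242 - 135\right)^{2} = \left(-377\right)^{2} = 142129$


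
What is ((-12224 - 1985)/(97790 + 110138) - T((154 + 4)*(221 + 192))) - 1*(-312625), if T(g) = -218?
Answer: 65048805095/207928 ≈ 3.1284e+5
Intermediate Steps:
((-12224 - 1985)/(97790 + 110138) - T((154 + 4)*(221 + 192))) - 1*(-312625) = ((-12224 - 1985)/(97790 + 110138) - 1*(-218)) - 1*(-312625) = (-14209/207928 + 218) + 312625 = 45314095/207928 + 312625 = 65048805095/207928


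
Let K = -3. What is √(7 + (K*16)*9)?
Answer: 5*I*√17 ≈ 20.616*I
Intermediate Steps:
√(7 + (K*16)*9) = √(7 - 3*16*9) = √(7 - 48*9) = √(7 - 432) = √(-425) = 5*I*√17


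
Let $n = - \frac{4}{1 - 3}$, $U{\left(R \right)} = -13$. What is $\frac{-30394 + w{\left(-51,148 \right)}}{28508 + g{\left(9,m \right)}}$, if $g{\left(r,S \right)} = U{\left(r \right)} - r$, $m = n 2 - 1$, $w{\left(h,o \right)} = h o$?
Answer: $- \frac{18971}{14243} \approx -1.332$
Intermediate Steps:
$n = 2$ ($n = - \frac{4}{-2} = \left(-4\right) \left(- \frac{1}{2}\right) = 2$)
$m = 3$ ($m = 2 \cdot 2 - 1 = 4 - 1 = 3$)
$g{\left(r,S \right)} = -13 - r$
$\frac{-30394 + w{\left(-51,148 \right)}}{28508 + g{\left(9,m \right)}} = \frac{-30394 - 7548}{28508 - 22} = - \frac{37942}{28508 - 22} = - \frac{37942}{28486} = \left(-37942\right) \frac{1}{28486} = - \frac{18971}{14243}$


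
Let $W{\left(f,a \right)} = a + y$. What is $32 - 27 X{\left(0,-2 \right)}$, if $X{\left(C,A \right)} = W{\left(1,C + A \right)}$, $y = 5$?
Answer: $-49$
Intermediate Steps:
$W{\left(f,a \right)} = 5 + a$ ($W{\left(f,a \right)} = a + 5 = 5 + a$)
$X{\left(C,A \right)} = 5 + A + C$ ($X{\left(C,A \right)} = 5 + \left(C + A\right) = 5 + \left(A + C\right) = 5 + A + C$)
$32 - 27 X{\left(0,-2 \right)} = 32 - 27 \left(5 - 2 + 0\right) = 32 - 81 = -49$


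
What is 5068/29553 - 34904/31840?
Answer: -108769099/117620940 ≈ -0.92474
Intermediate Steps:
5068/29553 - 34904/31840 = 5068*(1/29553) - 34904*1/31840 = 5068/29553 - 4363/3980 = -108769099/117620940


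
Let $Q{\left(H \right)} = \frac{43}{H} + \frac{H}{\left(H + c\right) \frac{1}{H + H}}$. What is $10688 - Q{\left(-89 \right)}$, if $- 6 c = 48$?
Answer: $\frac{93683613}{8633} \approx 10852.0$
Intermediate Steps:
$c = -8$ ($c = \left(- \frac{1}{6}\right) 48 = -8$)
$Q{\left(H \right)} = \frac{43}{H} + \frac{2 H^{2}}{-8 + H}$ ($Q{\left(H \right)} = \frac{43}{H} + \frac{H}{\left(H - 8\right) \frac{1}{H + H}} = \frac{43}{H} + \frac{H}{\left(-8 + H\right) \frac{1}{2 H}} = \frac{43}{H} + \frac{H}{\frac{1}{2} \frac{1}{H} \left(-8 + H\right)} = \frac{43}{H} + H \frac{2 H}{-8 + H} = \frac{43}{H} + \frac{2 H^{2}}{-8 + H}$)
$10688 - Q{\left(-89 \right)} = 10688 - \frac{-344 + 2 \left(-89\right)^{3} + 43 \left(-89\right)}{\left(-89\right) \left(-8 - 89\right)} = 10688 - - \frac{-344 + 2 \left(-704969\right) - 3827}{89 \left(-97\right)} = 10688 - \left(- \frac{1}{89}\right) \left(- \frac{1}{97}\right) \left(-344 - 1409938 - 3827\right) = 10688 - \left(- \frac{1}{89}\right) \left(- \frac{1}{97}\right) \left(-1414109\right) = 10688 - - \frac{1414109}{8633} = 10688 + \frac{1414109}{8633} = \frac{93683613}{8633}$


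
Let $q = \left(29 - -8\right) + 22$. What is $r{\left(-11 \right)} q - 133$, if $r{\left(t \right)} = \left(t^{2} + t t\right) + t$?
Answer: $13496$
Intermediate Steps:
$q = 59$ ($q = \left(29 + 8\right) + 22 = 37 + 22 = 59$)
$r{\left(t \right)} = t + 2 t^{2}$ ($r{\left(t \right)} = \left(t^{2} + t^{2}\right) + t = 2 t^{2} + t = t + 2 t^{2}$)
$r{\left(-11 \right)} q - 133 = - 11 \left(1 + 2 \left(-11\right)\right) 59 - 133 = - 11 \left(1 - 22\right) 59 - 133 = \left(-11\right) \left(-21\right) 59 - 133 = 231 \cdot 59 - 133 = 13629 - 133 = 13496$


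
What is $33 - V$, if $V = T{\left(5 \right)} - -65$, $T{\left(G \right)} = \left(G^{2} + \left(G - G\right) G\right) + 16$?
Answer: $-73$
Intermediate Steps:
$T{\left(G \right)} = 16 + G^{2}$ ($T{\left(G \right)} = \left(G^{2} + 0 G\right) + 16 = \left(G^{2} + 0\right) + 16 = G^{2} + 16 = 16 + G^{2}$)
$V = 106$ ($V = \left(16 + 5^{2}\right) - -65 = \left(16 + 25\right) + 65 = 41 + 65 = 106$)
$33 - V = 33 - 106 = -73$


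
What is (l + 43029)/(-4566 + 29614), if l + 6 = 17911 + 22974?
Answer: 20977/6262 ≈ 3.3499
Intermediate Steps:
l = 40879 (l = -6 + (17911 + 22974) = -6 + 40885 = 40879)
(l + 43029)/(-4566 + 29614) = (40879 + 43029)/(-4566 + 29614) = 83908/25048 = 83908*(1/25048) = 20977/6262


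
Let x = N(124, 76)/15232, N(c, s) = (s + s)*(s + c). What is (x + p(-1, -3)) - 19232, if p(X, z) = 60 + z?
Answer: -4563175/238 ≈ -19173.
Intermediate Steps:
N(c, s) = 2*s*(c + s) (N(c, s) = (2*s)*(c + s) = 2*s*(c + s))
x = 475/238 (x = (2*76*(124 + 76))/15232 = (2*76*200)*(1/15232) = 30400*(1/15232) = 475/238 ≈ 1.9958)
(x + p(-1, -3)) - 19232 = (475/238 + (60 - 3)) - 19232 = (475/238 + 57) - 19232 = 14041/238 - 19232 = -4563175/238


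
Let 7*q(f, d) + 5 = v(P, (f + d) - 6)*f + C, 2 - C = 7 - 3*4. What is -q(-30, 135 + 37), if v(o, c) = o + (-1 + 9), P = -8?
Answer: -2/7 ≈ -0.28571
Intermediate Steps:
C = 7 (C = 2 - (7 - 3*4) = 2 - (7 - 12) = 2 - 1*(-5) = 2 + 5 = 7)
v(o, c) = 8 + o (v(o, c) = o + 8 = 8 + o)
q(f, d) = 2/7 (q(f, d) = -5/7 + ((8 - 8)*f + 7)/7 = -5/7 + (0*f + 7)/7 = -5/7 + (0 + 7)/7 = -5/7 + (⅐)*7 = -5/7 + 1 = 2/7)
-q(-30, 135 + 37) = -1*2/7 = -2/7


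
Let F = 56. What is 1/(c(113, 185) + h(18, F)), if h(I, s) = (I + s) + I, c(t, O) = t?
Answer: 1/205 ≈ 0.0048781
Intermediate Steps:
h(I, s) = s + 2*I
1/(c(113, 185) + h(18, F)) = 1/(113 + (56 + 2*18)) = 1/(113 + (56 + 36)) = 1/(113 + 92) = 1/205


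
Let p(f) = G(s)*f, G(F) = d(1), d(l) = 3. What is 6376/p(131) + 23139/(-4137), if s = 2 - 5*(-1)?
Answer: 5761295/541947 ≈ 10.631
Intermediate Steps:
s = 7 (s = 2 + 5 = 7)
G(F) = 3
p(f) = 3*f
6376/p(131) + 23139/(-4137) = 6376/((3*131)) + 23139/(-4137) = 6376/393 + 23139*(-1/4137) = 6376*(1/393) - 7713/1379 = 6376/393 - 7713/1379 = 5761295/541947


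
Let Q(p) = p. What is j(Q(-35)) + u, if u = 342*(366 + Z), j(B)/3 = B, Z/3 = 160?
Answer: 289227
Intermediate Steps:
Z = 480 (Z = 3*160 = 480)
j(B) = 3*B
u = 289332 (u = 342*(366 + 480) = 342*846 = 289332)
j(Q(-35)) + u = 3*(-35) + 289332 = -105 + 289332 = 289227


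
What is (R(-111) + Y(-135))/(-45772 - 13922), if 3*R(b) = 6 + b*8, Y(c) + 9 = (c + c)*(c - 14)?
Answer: -13309/19898 ≈ -0.66886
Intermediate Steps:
Y(c) = -9 + 2*c*(-14 + c) (Y(c) = -9 + (c + c)*(c - 14) = -9 + (2*c)*(-14 + c) = -9 + 2*c*(-14 + c))
R(b) = 2 + 8*b/3 (R(b) = (6 + b*8)/3 = (6 + 8*b)/3 = 2 + 8*b/3)
(R(-111) + Y(-135))/(-45772 - 13922) = ((2 + (8/3)*(-111)) + (-9 - 28*(-135) + 2*(-135)**2))/(-45772 - 13922) = ((2 - 296) + (-9 + 3780 + 2*18225))/(-59694) = (-294 + (-9 + 3780 + 36450))*(-1/59694) = (-294 + 40221)*(-1/59694) = 39927*(-1/59694) = -13309/19898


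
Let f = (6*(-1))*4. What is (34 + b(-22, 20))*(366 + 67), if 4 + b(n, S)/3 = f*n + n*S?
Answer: 123838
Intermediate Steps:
f = -24 (f = -6*4 = -24)
b(n, S) = -12 - 72*n + 3*S*n (b(n, S) = -12 + 3*(-24*n + n*S) = -12 + 3*(-24*n + S*n) = -12 + (-72*n + 3*S*n) = -12 - 72*n + 3*S*n)
(34 + b(-22, 20))*(366 + 67) = (34 + (-12 - 72*(-22) + 3*20*(-22)))*(366 + 67) = (34 + (-12 + 1584 - 1320))*433 = (34 + 252)*433 = 286*433 = 123838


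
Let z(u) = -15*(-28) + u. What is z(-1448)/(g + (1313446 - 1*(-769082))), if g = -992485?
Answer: -1028/1090043 ≈ -0.00094308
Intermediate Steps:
z(u) = 420 + u
z(-1448)/(g + (1313446 - 1*(-769082))) = (420 - 1448)/(-992485 + (1313446 - 1*(-769082))) = -1028/(-992485 + (1313446 + 769082)) = -1028/(-992485 + 2082528) = -1028/1090043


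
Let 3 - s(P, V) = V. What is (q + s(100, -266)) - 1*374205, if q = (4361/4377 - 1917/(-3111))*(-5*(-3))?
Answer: -565722214788/1512983 ≈ -3.7391e+5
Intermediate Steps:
s(P, V) = 3 - V
q = 36596300/1512983 (q = (4361*(1/4377) - 1917*(-1/3111))*15 = (4361/4377 + 639/1037)*15 = (7319260/4538949)*15 = 36596300/1512983 ≈ 24.188)
(q + s(100, -266)) - 1*374205 = (36596300/1512983 + (3 - 1*(-266))) - 1*374205 = (36596300/1512983 + (3 + 266)) - 374205 = (36596300/1512983 + 269) - 374205 = 443588727/1512983 - 374205 = -565722214788/1512983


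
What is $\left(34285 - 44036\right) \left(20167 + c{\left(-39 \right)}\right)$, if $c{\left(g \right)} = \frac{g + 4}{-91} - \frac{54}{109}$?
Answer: $- \frac{278649275982}{1417} \approx -1.9665 \cdot 10^{8}$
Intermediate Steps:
$c{\left(g \right)} = - \frac{5350}{9919} - \frac{g}{91}$ ($c{\left(g \right)} = \left(4 + g\right) \left(- \frac{1}{91}\right) - \frac{54}{109} = \left(- \frac{4}{91} - \frac{g}{91}\right) - \frac{54}{109} = - \frac{5350}{9919} - \frac{g}{91}$)
$\left(34285 - 44036\right) \left(20167 + c{\left(-39 \right)}\right) = \left(34285 - 44036\right) \left(20167 - \frac{157}{1417}\right) = - 9751 \left(20167 + \left(- \frac{5350}{9919} + \frac{3}{7}\right)\right) = - 9751 \left(20167 - \frac{157}{1417}\right) = \left(-9751\right) \frac{28576482}{1417} = - \frac{278649275982}{1417}$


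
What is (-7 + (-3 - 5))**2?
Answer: 225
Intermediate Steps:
(-7 + (-3 - 5))**2 = (-7 - 8)**2 = (-15)**2 = 225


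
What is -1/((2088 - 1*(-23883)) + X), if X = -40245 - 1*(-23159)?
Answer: -1/8885 ≈ -0.00011255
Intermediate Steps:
X = -17086 (X = -40245 + 23159 = -17086)
-1/((2088 - 1*(-23883)) + X) = -1/((2088 - 1*(-23883)) - 17086) = -1/((2088 + 23883) - 17086) = -1/(25971 - 17086) = -1/8885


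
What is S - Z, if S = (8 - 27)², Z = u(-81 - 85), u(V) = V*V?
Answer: -27195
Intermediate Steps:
u(V) = V²
Z = 27556 (Z = (-81 - 85)² = (-166)² = 27556)
S = 361 (S = (-19)² = 361)
S - Z = 361 - 1*27556 = 361 - 27556 = -27195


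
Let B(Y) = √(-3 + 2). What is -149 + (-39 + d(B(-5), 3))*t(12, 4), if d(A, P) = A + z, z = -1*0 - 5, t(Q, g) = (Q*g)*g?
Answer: -8597 + 192*I ≈ -8597.0 + 192.0*I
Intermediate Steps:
t(Q, g) = Q*g²
z = -5 (z = 0 - 5 = -5)
B(Y) = I (B(Y) = √(-1) = I)
d(A, P) = -5 + A (d(A, P) = A - 5 = -5 + A)
-149 + (-39 + d(B(-5), 3))*t(12, 4) = -149 + (-39 + (-5 + I))*(12*4²) = -149 + (-44 + I)*(12*16) = -149 + (-44 + I)*192 = -149 + (-8448 + 192*I) = -8597 + 192*I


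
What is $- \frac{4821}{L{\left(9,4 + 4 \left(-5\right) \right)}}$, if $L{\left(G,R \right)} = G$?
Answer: $- \frac{1607}{3} \approx -535.67$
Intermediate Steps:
$- \frac{4821}{L{\left(9,4 + 4 \left(-5\right) \right)}} = - \frac{4821}{9} = \left(-4821\right) \frac{1}{9} = - \frac{1607}{3}$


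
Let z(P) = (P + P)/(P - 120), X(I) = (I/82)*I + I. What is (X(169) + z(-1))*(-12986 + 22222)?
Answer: 23703561334/4961 ≈ 4.7780e+6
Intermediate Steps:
X(I) = I + I²/82 (X(I) = (I*(1/82))*I + I = (I/82)*I + I = I²/82 + I = I + I²/82)
z(P) = 2*P/(-120 + P) (z(P) = (2*P)/(-120 + P) = 2*P/(-120 + P))
(X(169) + z(-1))*(-12986 + 22222) = ((1/82)*169*(82 + 169) + 2*(-1)/(-120 - 1))*(-12986 + 22222) = ((1/82)*169*251 + 2*(-1)/(-121))*9236 = (42419/82 + 2*(-1)*(-1/121))*9236 = (42419/82 + 2/121)*9236 = (5132863/9922)*9236 = 23703561334/4961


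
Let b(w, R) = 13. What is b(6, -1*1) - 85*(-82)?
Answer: 6983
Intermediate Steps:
b(6, -1*1) - 85*(-82) = 13 - 85*(-82) = 13 + 6970 = 6983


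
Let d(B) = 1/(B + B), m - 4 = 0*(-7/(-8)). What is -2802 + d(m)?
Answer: -22415/8 ≈ -2801.9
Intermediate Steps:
m = 4 (m = 4 + 0*(-7/(-8)) = 4 + 0*(-7*(-1/8)) = 4 + 0*(7/8) = 4 + 0 = 4)
d(B) = 1/(2*B)
-2802 + d(m) = -2802 + (1/2)/4 = -2802 + (1/2)*(1/4) = -2802 + 1/8 = -22415/8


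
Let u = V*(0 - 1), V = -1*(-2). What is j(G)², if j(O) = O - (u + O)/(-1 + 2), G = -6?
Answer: 4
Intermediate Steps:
V = 2
u = -2 (u = 2*(0 - 1) = 2*(-1) = -2)
j(O) = 2 (j(O) = O - (-2 + O)/(-1 + 2) = O - (-2 + O)/1 = O - (-2 + O) = O + (2 - O) = 2)
j(G)² = 2² = 4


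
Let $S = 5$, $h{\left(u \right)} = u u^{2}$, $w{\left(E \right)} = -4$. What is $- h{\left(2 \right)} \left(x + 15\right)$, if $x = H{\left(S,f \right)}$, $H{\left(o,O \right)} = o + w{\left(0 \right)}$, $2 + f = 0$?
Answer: $-128$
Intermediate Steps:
$f = -2$ ($f = -2 + 0 = -2$)
$h{\left(u \right)} = u^{3}$
$H{\left(o,O \right)} = -4 + o$ ($H{\left(o,O \right)} = o - 4 = -4 + o$)
$x = 1$ ($x = -4 + 5 = 1$)
$- h{\left(2 \right)} \left(x + 15\right) = - 2^{3} \left(1 + 15\right) = - 8 \cdot 16 = \left(-1\right) 128 = -128$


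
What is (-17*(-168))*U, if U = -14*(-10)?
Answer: 399840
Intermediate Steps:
U = 140
(-17*(-168))*U = -17*(-168)*140 = 2856*140 = 399840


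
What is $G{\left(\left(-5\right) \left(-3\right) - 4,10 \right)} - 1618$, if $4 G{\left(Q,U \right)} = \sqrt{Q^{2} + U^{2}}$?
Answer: $-1618 + \frac{\sqrt{221}}{4} \approx -1614.3$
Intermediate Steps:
$G{\left(Q,U \right)} = \frac{\sqrt{Q^{2} + U^{2}}}{4}$
$G{\left(\left(-5\right) \left(-3\right) - 4,10 \right)} - 1618 = \frac{\sqrt{\left(\left(-5\right) \left(-3\right) - 4\right)^{2} + 10^{2}}}{4} - 1618 = \frac{\sqrt{\left(15 - 4\right)^{2} + 100}}{4} - 1618 = \frac{\sqrt{11^{2} + 100}}{4} - 1618 = \frac{\sqrt{121 + 100}}{4} - 1618 = \frac{\sqrt{221}}{4} - 1618 = -1618 + \frac{\sqrt{221}}{4}$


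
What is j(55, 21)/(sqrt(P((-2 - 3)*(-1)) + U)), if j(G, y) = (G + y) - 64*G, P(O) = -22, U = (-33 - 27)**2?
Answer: -1722*sqrt(3578)/1789 ≈ -57.576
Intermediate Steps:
U = 3600 (U = (-60)**2 = 3600)
j(G, y) = y - 63*G
j(55, 21)/(sqrt(P((-2 - 3)*(-1)) + U)) = (21 - 63*55)/(sqrt(-22 + 3600)) = (21 - 3465)/(sqrt(3578)) = -1722*sqrt(3578)/1789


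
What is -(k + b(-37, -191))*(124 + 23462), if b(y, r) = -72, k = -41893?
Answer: 989786490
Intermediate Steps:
-(k + b(-37, -191))*(124 + 23462) = -(-41893 - 72)*(124 + 23462) = -(-41965)*23586 = -1*(-989786490) = 989786490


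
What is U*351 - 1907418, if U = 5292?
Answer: -49926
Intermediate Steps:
U*351 - 1907418 = 5292*351 - 1907418 = 1857492 - 1907418 = -49926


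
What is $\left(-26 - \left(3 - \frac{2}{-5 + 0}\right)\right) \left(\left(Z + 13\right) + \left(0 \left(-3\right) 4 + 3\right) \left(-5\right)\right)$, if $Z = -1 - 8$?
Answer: $\frac{1617}{5} \approx 323.4$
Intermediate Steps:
$Z = -9$ ($Z = -1 - 8 = -9$)
$\left(-26 - \left(3 - \frac{2}{-5 + 0}\right)\right) \left(\left(Z + 13\right) + \left(0 \left(-3\right) 4 + 3\right) \left(-5\right)\right) = \left(-26 - \left(3 - \frac{2}{-5 + 0}\right)\right) \left(\left(-9 + 13\right) + \left(0 \left(-3\right) 4 + 3\right) \left(-5\right)\right) = \left(-26 - \left(3 - \frac{2}{-5}\right)\right) \left(4 + \left(0 \cdot 4 + 3\right) \left(-5\right)\right) = \left(-26 + \left(2 \left(- \frac{1}{5}\right) - 3\right)\right) \left(4 + \left(0 + 3\right) \left(-5\right)\right) = \left(-26 - \frac{17}{5}\right) \left(4 + 3 \left(-5\right)\right) = \left(-26 - \frac{17}{5}\right) \left(4 - 15\right) = \left(- \frac{147}{5}\right) \left(-11\right) = \frac{1617}{5}$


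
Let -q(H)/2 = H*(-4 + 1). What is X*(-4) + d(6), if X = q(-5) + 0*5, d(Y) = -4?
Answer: 116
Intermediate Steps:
q(H) = 6*H (q(H) = -2*H*(-4 + 1) = -2*H*(-3) = -(-6)*H = 6*H)
X = -30 (X = 6*(-5) + 0*5 = -30 + 0 = -30)
X*(-4) + d(6) = -30*(-4) - 4 = 120 - 4 = 116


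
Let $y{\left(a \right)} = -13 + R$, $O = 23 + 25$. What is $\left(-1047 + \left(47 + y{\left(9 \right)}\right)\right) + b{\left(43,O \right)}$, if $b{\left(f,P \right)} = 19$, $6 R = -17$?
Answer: $- \frac{5981}{6} \approx -996.83$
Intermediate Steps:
$R = - \frac{17}{6}$ ($R = \frac{1}{6} \left(-17\right) = - \frac{17}{6} \approx -2.8333$)
$O = 48$
$y{\left(a \right)} = - \frac{95}{6}$ ($y{\left(a \right)} = -13 - \frac{17}{6} = - \frac{95}{6}$)
$\left(-1047 + \left(47 + y{\left(9 \right)}\right)\right) + b{\left(43,O \right)} = \left(-1047 + \left(47 - \frac{95}{6}\right)\right) + 19 = \left(-1047 + \frac{187}{6}\right) + 19 = - \frac{6095}{6} + 19 = - \frac{5981}{6}$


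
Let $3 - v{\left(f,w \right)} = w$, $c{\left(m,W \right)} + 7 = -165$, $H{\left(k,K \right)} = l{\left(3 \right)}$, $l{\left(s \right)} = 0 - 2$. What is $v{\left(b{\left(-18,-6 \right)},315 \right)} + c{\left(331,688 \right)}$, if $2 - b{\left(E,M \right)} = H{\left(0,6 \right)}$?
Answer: $-484$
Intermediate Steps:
$l{\left(s \right)} = -2$
$H{\left(k,K \right)} = -2$
$b{\left(E,M \right)} = 4$ ($b{\left(E,M \right)} = 2 - -2 = 2 + 2 = 4$)
$c{\left(m,W \right)} = -172$ ($c{\left(m,W \right)} = -7 - 165 = -172$)
$v{\left(f,w \right)} = 3 - w$
$v{\left(b{\left(-18,-6 \right)},315 \right)} + c{\left(331,688 \right)} = \left(3 - 315\right) - 172 = -312 - 172 = -484$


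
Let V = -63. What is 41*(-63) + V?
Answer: -2646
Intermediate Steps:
41*(-63) + V = 41*(-63) - 63 = -2583 - 63 = -2646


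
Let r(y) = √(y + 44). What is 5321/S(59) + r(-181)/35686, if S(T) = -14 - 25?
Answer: -5321/39 + I*√137/35686 ≈ -136.44 + 0.00032799*I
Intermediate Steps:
S(T) = -39
r(y) = √(44 + y)
5321/S(59) + r(-181)/35686 = 5321/(-39) + √(44 - 181)/35686 = 5321*(-1/39) + √(-137)*(1/35686) = -5321/39 + (I*√137)*(1/35686) = -5321/39 + I*√137/35686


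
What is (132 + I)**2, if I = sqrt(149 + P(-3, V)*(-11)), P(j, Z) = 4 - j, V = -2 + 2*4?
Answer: 17496 + 1584*sqrt(2) ≈ 19736.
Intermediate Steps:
V = 6 (V = -2 + 8 = 6)
I = 6*sqrt(2) (I = sqrt(149 + (4 - 1*(-3))*(-11)) = sqrt(149 + (4 + 3)*(-11)) = sqrt(149 + 7*(-11)) = sqrt(149 - 77) = sqrt(72) = 6*sqrt(2) ≈ 8.4853)
(132 + I)**2 = (132 + 6*sqrt(2))**2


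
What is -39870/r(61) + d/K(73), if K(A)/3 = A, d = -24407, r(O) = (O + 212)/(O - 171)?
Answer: 317935063/19929 ≈ 15953.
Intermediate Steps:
r(O) = (212 + O)/(-171 + O)
K(A) = 3*A
-39870/r(61) + d/K(73) = -39870*(-171 + 61)/(212 + 61) - 24407/(3*73) = -39870/(273/(-110)) - 24407/219 = -39870/((-1/110*273)) - 24407*1/219 = -39870/(-273/110) - 24407/219 = -39870*(-110/273) - 24407/219 = 1461900/91 - 24407/219 = 317935063/19929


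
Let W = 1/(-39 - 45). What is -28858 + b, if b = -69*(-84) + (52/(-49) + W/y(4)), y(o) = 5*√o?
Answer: -135610807/5880 ≈ -23063.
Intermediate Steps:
W = -1/84 (W = 1/(-84) = -1/84 ≈ -0.011905)
b = 34074233/5880 (b = -69*(-84) + (52/(-49) - 1/(84*(5*√4))) = 5796 + (52*(-1/49) - 1/(84*(5*2))) = 5796 + (-52/49 - 1/84/10) = 5796 + (-52/49 - 1/84*⅒) = 5796 + (-52/49 - 1/840) = 5796 - 6247/5880 = 34074233/5880 ≈ 5794.9)
-28858 + b = -28858 + 34074233/5880 = -135610807/5880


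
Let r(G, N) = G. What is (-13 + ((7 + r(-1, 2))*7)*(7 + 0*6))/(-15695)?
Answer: -281/15695 ≈ -0.017904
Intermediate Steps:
(-13 + ((7 + r(-1, 2))*7)*(7 + 0*6))/(-15695) = (-13 + ((7 - 1)*7)*(7 + 0*6))/(-15695) = (-13 + (6*7)*(7 + 0))*(-1/15695) = (-13 + 42*7)*(-1/15695) = (-13 + 294)*(-1/15695) = 281*(-1/15695) = -281/15695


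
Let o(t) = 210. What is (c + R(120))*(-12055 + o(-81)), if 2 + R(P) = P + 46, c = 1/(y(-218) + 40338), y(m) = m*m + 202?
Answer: -171071376965/88064 ≈ -1.9426e+6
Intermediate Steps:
y(m) = 202 + m² (y(m) = m² + 202 = 202 + m²)
c = 1/88064 (c = 1/((202 + (-218)²) + 40338) = 1/((202 + 47524) + 40338) = 1/(47726 + 40338) = 1/88064 ≈ 1.1355e-5)
R(P) = 44 + P (R(P) = -2 + (P + 46) = -2 + (46 + P) = 44 + P)
(c + R(120))*(-12055 + o(-81)) = (1/88064 + (44 + 120))*(-12055 + 210) = (1/88064 + 164)*(-11845) = (14442497/88064)*(-11845) = -171071376965/88064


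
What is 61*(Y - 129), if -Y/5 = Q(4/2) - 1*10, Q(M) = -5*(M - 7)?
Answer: -12444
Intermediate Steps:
Q(M) = 35 - 5*M (Q(M) = -5*(-7 + M) = 35 - 5*M)
Y = -75 (Y = -5*((35 - 20/2) - 1*10) = -5*((35 - 20/2) - 10) = -5*((35 - 5*2) - 10) = -5*((35 - 10) - 10) = -5*(25 - 10) = -5*15 = -75)
61*(Y - 129) = 61*(-75 - 129) = 61*(-204) = -12444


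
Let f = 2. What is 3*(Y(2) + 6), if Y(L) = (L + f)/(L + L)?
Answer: 21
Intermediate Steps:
Y(L) = (2 + L)/(2*L) (Y(L) = (L + 2)/(L + L) = (2 + L)/((2*L)) = (2 + L)*(1/(2*L)) = (2 + L)/(2*L))
3*(Y(2) + 6) = 3*((1/2)*(2 + 2)/2 + 6) = 3*((1/2)*(1/2)*4 + 6) = 3*(1 + 6) = 3*7 = 21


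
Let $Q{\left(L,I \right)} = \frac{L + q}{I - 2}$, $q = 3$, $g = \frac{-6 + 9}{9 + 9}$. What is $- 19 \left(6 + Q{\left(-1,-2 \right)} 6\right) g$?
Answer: $- \frac{19}{2} \approx -9.5$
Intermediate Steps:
$g = \frac{1}{6}$ ($g = \frac{3}{18} = 3 \cdot \frac{1}{18} = \frac{1}{6} \approx 0.16667$)
$Q{\left(L,I \right)} = \frac{3 + L}{-2 + I}$ ($Q{\left(L,I \right)} = \frac{L + 3}{I - 2} = \frac{3 + L}{-2 + I}$)
$- 19 \left(6 + Q{\left(-1,-2 \right)} 6\right) g = - 19 \left(6 + \frac{3 - 1}{-2 - 2} \cdot 6\right) \frac{1}{6} = - 19 \left(6 + \frac{1}{-4} \cdot 2 \cdot 6\right) \frac{1}{6} = - 19 \left(6 + \left(- \frac{1}{4}\right) 2 \cdot 6\right) \frac{1}{6} = - 19 \left(6 - 3\right) \frac{1}{6} = \left(-19\right) 3 \cdot \frac{1}{6} = \left(-57\right) \frac{1}{6} = - \frac{19}{2}$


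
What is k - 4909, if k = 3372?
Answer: -1537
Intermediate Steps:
k - 4909 = 3372 - 4909 = -1537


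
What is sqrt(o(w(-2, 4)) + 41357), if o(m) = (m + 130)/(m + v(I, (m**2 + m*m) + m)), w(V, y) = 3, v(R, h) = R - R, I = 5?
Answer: 2*sqrt(93153)/3 ≈ 203.47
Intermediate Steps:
v(R, h) = 0
o(m) = (130 + m)/m (o(m) = (m + 130)/(m + 0) = (130 + m)/m)
sqrt(o(w(-2, 4)) + 41357) = sqrt((130 + 3)/3 + 41357) = sqrt((1/3)*133 + 41357) = sqrt(133/3 + 41357) = sqrt(124204/3) = 2*sqrt(93153)/3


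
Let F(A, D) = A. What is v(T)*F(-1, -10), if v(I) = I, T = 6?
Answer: -6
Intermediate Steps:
v(T)*F(-1, -10) = 6*(-1) = -6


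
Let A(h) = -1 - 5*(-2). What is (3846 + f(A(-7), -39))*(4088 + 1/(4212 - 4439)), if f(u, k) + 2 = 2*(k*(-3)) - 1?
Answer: 3783354075/227 ≈ 1.6667e+7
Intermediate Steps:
A(h) = 9 (A(h) = -1 + 10 = 9)
f(u, k) = -3 - 6*k (f(u, k) = -2 + (2*(k*(-3)) - 1) = -2 + (2*(-3*k) - 1) = -2 + (-6*k - 1) = -2 + (-1 - 6*k) = -3 - 6*k)
(3846 + f(A(-7), -39))*(4088 + 1/(4212 - 4439)) = (3846 + (-3 - 6*(-39)))*(4088 + 1/(4212 - 4439)) = (3846 + (-3 + 234))*(4088 + 1/(-227)) = (3846 + 231)*(4088 - 1/227) = 4077*(927975/227) = 3783354075/227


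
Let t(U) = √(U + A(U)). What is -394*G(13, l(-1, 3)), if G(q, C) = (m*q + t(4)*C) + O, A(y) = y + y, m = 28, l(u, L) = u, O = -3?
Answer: -142234 + 788*√3 ≈ -1.4087e+5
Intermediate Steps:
A(y) = 2*y
t(U) = √3*√U (t(U) = √(U + 2*U) = √(3*U) = √3*√U)
G(q, C) = -3 + 28*q + 2*C*√3 (G(q, C) = (28*q + (√3*√4)*C) - 3 = (28*q + (√3*2)*C) - 3 = (28*q + (2*√3)*C) - 3 = (28*q + 2*C*√3) - 3 = -3 + 28*q + 2*C*√3)
-394*G(13, l(-1, 3)) = -394*(-3 + 28*13 + 2*(-1)*√3) = -394*(-3 + 364 - 2*√3) = -394*(361 - 2*√3) = -142234 + 788*√3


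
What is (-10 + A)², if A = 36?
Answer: 676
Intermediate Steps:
(-10 + A)² = (-10 + 36)² = 26² = 676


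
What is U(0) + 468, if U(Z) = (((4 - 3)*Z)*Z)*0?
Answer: 468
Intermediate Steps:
U(Z) = 0 (U(Z) = ((1*Z)*Z)*0 = (Z*Z)*0 = Z**2*0 = 0)
U(0) + 468 = 0 + 468 = 468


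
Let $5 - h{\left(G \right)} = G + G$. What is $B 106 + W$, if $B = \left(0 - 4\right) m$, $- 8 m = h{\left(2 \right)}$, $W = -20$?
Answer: $33$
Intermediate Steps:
$h{\left(G \right)} = 5 - 2 G$ ($h{\left(G \right)} = 5 - \left(G + G\right) = 5 - 2 G$)
$m = - \frac{1}{8}$ ($m = - \frac{5 - 4}{8} = \left(- \frac{1}{8}\right) 1 = - \frac{1}{8} \approx -0.125$)
$B = \frac{1}{2}$ ($B = \left(0 - 4\right) \left(- \frac{1}{8}\right) = \left(-4\right) \left(- \frac{1}{8}\right) = \frac{1}{2} \approx 0.5$)
$B 106 + W = \frac{1}{2} \cdot 106 - 20 = 53 - 20 = 33$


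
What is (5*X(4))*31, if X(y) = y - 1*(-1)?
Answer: 775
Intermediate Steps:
X(y) = 1 + y (X(y) = y + 1 = 1 + y)
(5*X(4))*31 = (5*(1 + 4))*31 = (5*5)*31 = 25*31 = 775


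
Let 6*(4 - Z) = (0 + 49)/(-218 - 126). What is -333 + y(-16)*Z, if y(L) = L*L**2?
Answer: -2169037/129 ≈ -16814.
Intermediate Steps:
y(L) = L**3
Z = 8305/2064 (Z = 4 - (0 + 49)/(6*(-218 - 126)) = 4 - 49/(6*(-344)) = 4 - 49*(-1)/(6*344) = 4 - 1/6*(-49/344) = 4 + 49/2064 = 8305/2064 ≈ 4.0237)
-333 + y(-16)*Z = -333 + (-16)**3*(8305/2064) = -333 - 4096*8305/2064 = -333 - 2126080/129 = -2169037/129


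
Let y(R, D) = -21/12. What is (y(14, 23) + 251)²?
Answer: 994009/16 ≈ 62126.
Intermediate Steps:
y(R, D) = -7/4 (y(R, D) = -21*1/12 = -7/4)
(y(14, 23) + 251)² = (-7/4 + 251)² = (997/4)² = 994009/16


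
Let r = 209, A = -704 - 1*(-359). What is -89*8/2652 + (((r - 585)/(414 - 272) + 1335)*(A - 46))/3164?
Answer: -24562650733/148938972 ≈ -164.92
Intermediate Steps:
A = -345 (A = -704 + 359 = -345)
-89*8/2652 + (((r - 585)/(414 - 272) + 1335)*(A - 46))/3164 = -89*8/2652 + (((209 - 585)/(414 - 272) + 1335)*(-345 - 46))/3164 = -712*1/2652 + ((-376/142 + 1335)*(-391))*(1/3164) = -178/663 + ((-376*1/142 + 1335)*(-391))*(1/3164) = -178/663 + ((-188/71 + 1335)*(-391))*(1/3164) = -178/663 + ((94597/71)*(-391))*(1/3164) = -178/663 - 36987427/71*1/3164 = -178/663 - 36987427/224644 = -24562650733/148938972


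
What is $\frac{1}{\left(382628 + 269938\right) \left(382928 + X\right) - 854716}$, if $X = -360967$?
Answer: $\frac{1}{14330147210} \approx 6.9783 \cdot 10^{-11}$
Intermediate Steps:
$\frac{1}{\left(382628 + 269938\right) \left(382928 + X\right) - 854716} = \frac{1}{\left(382628 + 269938\right) \left(382928 - 360967\right) - 854716} = \frac{1}{652566 \cdot 21961 - 854716} = \frac{1}{14331001926 - 854716} = \frac{1}{14330147210}$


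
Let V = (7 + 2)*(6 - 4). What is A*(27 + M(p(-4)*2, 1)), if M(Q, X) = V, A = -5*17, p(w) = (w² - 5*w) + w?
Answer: -3825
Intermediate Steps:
p(w) = w² - 4*w
A = -85
V = 18 (V = 9*2 = 18)
M(Q, X) = 18
A*(27 + M(p(-4)*2, 1)) = -85*(27 + 18) = -85*45 = -3825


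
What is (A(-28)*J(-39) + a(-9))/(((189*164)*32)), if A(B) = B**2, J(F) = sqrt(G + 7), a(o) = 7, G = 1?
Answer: 1/141696 + 7*sqrt(2)/4428 ≈ 0.0022427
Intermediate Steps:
J(F) = 2*sqrt(2) (J(F) = sqrt(1 + 7) = sqrt(8) = 2*sqrt(2))
(A(-28)*J(-39) + a(-9))/(((189*164)*32)) = ((-28)**2*(2*sqrt(2)) + 7)/(((189*164)*32)) = (784*(2*sqrt(2)) + 7)/((30996*32)) = (1568*sqrt(2) + 7)/991872 = (7 + 1568*sqrt(2))*(1/991872) = 1/141696 + 7*sqrt(2)/4428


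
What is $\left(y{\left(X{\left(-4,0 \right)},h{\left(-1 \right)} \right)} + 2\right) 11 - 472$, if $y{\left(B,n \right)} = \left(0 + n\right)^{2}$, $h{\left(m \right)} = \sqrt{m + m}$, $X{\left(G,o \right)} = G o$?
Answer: $-472$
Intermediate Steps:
$h{\left(m \right)} = \sqrt{2} \sqrt{m}$ ($h{\left(m \right)} = \sqrt{2 m} = \sqrt{2} \sqrt{m}$)
$y{\left(B,n \right)} = n^{2}$
$\left(y{\left(X{\left(-4,0 \right)},h{\left(-1 \right)} \right)} + 2\right) 11 - 472 = \left(\left(\sqrt{2} \sqrt{-1}\right)^{2} + 2\right) 11 - 472 = \left(\left(\sqrt{2} i\right)^{2} + 2\right) 11 - 472 = \left(\left(i \sqrt{2}\right)^{2} + 2\right) 11 - 472 = \left(-2 + 2\right) 11 - 472 = 0 \cdot 11 - 472 = 0 - 472 = -472$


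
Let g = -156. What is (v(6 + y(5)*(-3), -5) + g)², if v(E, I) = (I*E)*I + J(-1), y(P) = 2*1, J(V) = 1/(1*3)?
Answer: 218089/9 ≈ 24232.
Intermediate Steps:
J(V) = ⅓ (J(V) = 1/3 = ⅓)
y(P) = 2
v(E, I) = ⅓ + E*I² (v(E, I) = (I*E)*I + ⅓ = (E*I)*I + ⅓ = E*I² + ⅓ = ⅓ + E*I²)
(v(6 + y(5)*(-3), -5) + g)² = ((⅓ + (6 + 2*(-3))*(-5)²) - 156)² = ((⅓ + (6 - 6)*25) - 156)² = ((⅓ + 0*25) - 156)² = ((⅓ + 0) - 156)² = (⅓ - 156)² = (-467/3)² = 218089/9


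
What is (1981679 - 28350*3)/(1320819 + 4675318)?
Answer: 270947/856591 ≈ 0.31631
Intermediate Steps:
(1981679 - 28350*3)/(1320819 + 4675318) = (1981679 - 85050)/5996137 = 1896629*(1/5996137) = 270947/856591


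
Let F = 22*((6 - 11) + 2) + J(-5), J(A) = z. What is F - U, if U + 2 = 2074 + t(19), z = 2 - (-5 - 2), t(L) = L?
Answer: -2148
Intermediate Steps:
z = 9 (z = 2 - 1*(-7) = 2 + 7 = 9)
J(A) = 9
F = -57 (F = 22*((6 - 11) + 2) + 9 = 22*(-5 + 2) + 9 = 22*(-3) + 9 = -66 + 9 = -57)
U = 2091 (U = -2 + (2074 + 19) = -2 + 2093 = 2091)
F - U = -57 - 1*2091 = -57 - 2091 = -2148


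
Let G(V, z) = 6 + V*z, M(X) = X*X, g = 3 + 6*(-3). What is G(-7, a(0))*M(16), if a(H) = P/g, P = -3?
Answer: 5888/5 ≈ 1177.6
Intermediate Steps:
g = -15 (g = 3 - 18 = -15)
M(X) = X**2
a(H) = 1/5 (a(H) = -3/(-15) = -3*(-1/15) = 1/5)
G(-7, a(0))*M(16) = (6 - 7*1/5)*16**2 = (6 - 7/5)*256 = (23/5)*256 = 5888/5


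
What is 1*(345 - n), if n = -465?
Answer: 810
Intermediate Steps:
1*(345 - n) = 1*(345 - 1*(-465)) = 1*(345 + 465) = 1*810 = 810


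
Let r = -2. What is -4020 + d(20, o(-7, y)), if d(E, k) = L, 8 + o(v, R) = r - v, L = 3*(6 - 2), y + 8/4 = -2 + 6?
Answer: -4008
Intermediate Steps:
y = 2 (y = -2 + (-2 + 6) = -2 + 4 = 2)
L = 12 (L = 3*4 = 12)
o(v, R) = -10 - v (o(v, R) = -8 + (-2 - v) = -10 - v)
d(E, k) = 12
-4020 + d(20, o(-7, y)) = -4020 + 12 = -4008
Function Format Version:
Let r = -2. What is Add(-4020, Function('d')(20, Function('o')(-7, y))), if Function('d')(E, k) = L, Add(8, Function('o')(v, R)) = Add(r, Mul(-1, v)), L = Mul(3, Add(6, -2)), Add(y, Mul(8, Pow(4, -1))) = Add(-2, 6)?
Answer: -4008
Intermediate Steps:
y = 2 (y = Add(-2, Add(-2, 6)) = Add(-2, 4) = 2)
L = 12 (L = Mul(3, 4) = 12)
Function('o')(v, R) = Add(-10, Mul(-1, v)) (Function('o')(v, R) = Add(-8, Add(-2, Mul(-1, v))) = Add(-10, Mul(-1, v)))
Function('d')(E, k) = 12
Add(-4020, Function('d')(20, Function('o')(-7, y))) = Add(-4020, 12) = -4008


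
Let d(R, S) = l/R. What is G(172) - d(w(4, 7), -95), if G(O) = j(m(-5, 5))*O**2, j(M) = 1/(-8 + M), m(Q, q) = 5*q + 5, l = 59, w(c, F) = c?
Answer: 58519/44 ≈ 1330.0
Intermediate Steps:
m(Q, q) = 5 + 5*q
d(R, S) = 59/R
G(O) = O**2/22 (G(O) = O**2/(-8 + (5 + 5*5)) = O**2/(-8 + (5 + 25)) = O**2/(-8 + 30) = O**2/22)
G(172) - d(w(4, 7), -95) = (1/22)*172**2 - 59/4 = (1/22)*29584 - 59/4 = 14792/11 - 1*59/4 = 14792/11 - 59/4 = 58519/44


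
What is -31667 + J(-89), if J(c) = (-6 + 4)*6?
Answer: -31679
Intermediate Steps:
J(c) = -12 (J(c) = -2*6 = -12)
-31667 + J(-89) = -31667 - 12 = -31679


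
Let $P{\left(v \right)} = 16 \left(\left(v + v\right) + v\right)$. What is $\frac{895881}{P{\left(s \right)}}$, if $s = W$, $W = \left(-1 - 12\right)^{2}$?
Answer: $\frac{298627}{2704} \approx 110.44$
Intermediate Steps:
$W = 169$ ($W = \left(-13\right)^{2} = 169$)
$s = 169$
$P{\left(v \right)} = 48 v$ ($P{\left(v \right)} = 16 \left(2 v + v\right) = 16 \cdot 3 v = 48 v$)
$\frac{895881}{P{\left(s \right)}} = \frac{895881}{48 \cdot 169} = \frac{895881}{8112} = 895881 \cdot \frac{1}{8112} = \frac{298627}{2704}$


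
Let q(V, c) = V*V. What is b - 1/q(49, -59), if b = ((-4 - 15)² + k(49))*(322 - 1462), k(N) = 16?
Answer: -1031901781/2401 ≈ -4.2978e+5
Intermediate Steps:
q(V, c) = V²
b = -429780 (b = ((-4 - 15)² + 16)*(322 - 1462) = ((-19)² + 16)*(-1140) = (361 + 16)*(-1140) = 377*(-1140) = -429780)
b - 1/q(49, -59) = -429780 - 1/(49²) = -429780 - 1/2401 = -1031901781/2401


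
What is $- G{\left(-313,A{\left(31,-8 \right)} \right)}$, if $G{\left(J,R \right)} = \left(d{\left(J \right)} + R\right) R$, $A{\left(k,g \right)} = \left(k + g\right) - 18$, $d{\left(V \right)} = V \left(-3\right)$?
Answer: $-4720$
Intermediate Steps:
$d{\left(V \right)} = - 3 V$
$A{\left(k,g \right)} = -18 + g + k$ ($A{\left(k,g \right)} = \left(g + k\right) - 18 = -18 + g + k$)
$G{\left(J,R \right)} = R \left(R - 3 J\right)$ ($G{\left(J,R \right)} = \left(- 3 J + R\right) R = \left(R - 3 J\right) R = R \left(R - 3 J\right)$)
$- G{\left(-313,A{\left(31,-8 \right)} \right)} = - \left(-18 - 8 + 31\right) \left(\left(-18 - 8 + 31\right) - -939\right) = - 5 \left(5 + 939\right) = - 5 \cdot 944 = \left(-1\right) 4720 = -4720$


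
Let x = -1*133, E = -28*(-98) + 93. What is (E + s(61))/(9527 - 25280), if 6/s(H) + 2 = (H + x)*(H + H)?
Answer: -12462938/69202929 ≈ -0.18009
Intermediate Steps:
E = 2837 (E = 2744 + 93 = 2837)
x = -133
s(H) = 6/(-2 + 2*H*(-133 + H)) (s(H) = 6/(-2 + (H - 133)*(H + H)) = 6/(-2 + (-133 + H)*(2*H)) = 6/(-2 + 2*H*(-133 + H)))
(E + s(61))/(9527 - 25280) = (2837 + 3/(-1 + 61**2 - 133*61))/(9527 - 25280) = (2837 + 3/(-1 + 3721 - 8113))/(-15753) = (2837 + 3/(-4393))*(-1/15753) = (2837 + 3*(-1/4393))*(-1/15753) = (2837 - 3/4393)*(-1/15753) = (12462938/4393)*(-1/15753) = -12462938/69202929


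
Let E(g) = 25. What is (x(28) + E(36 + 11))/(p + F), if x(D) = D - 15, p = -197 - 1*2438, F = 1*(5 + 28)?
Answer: -19/1301 ≈ -0.014604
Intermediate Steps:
F = 33 (F = 1*33 = 33)
p = -2635 (p = -197 - 2438 = -2635)
x(D) = -15 + D
(x(28) + E(36 + 11))/(p + F) = ((-15 + 28) + 25)/(-2635 + 33) = (13 + 25)/(-2602) = 38*(-1/2602) = -19/1301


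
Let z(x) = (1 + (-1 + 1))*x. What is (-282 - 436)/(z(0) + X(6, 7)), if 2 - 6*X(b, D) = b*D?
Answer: 1077/10 ≈ 107.70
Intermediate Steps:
X(b, D) = 1/3 - D*b/6 (X(b, D) = 1/3 - b*D/6 = 1/3 - D*b/6)
z(x) = x (z(x) = (1 + 0)*x = 1*x = x)
(-282 - 436)/(z(0) + X(6, 7)) = (-282 - 436)/(0 + (1/3 - 1/6*7*6)) = -718/(0 + (1/3 - 7)) = -718/(0 - 20/3) = -718/(-20/3) = -718*(-3/20) = 1077/10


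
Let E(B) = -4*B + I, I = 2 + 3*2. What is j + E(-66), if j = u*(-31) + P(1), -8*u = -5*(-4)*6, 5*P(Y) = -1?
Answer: 3684/5 ≈ 736.80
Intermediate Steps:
I = 8 (I = 2 + 6 = 8)
P(Y) = -⅕ (P(Y) = (⅕)*(-1) = -⅕)
u = -15 (u = -(-5*(-4))*6/8 = -5*6/2 = -⅛*120 = -15)
E(B) = 8 - 4*B (E(B) = -4*B + 8 = 8 - 4*B)
j = 2324/5 (j = -15*(-31) - ⅕ = 465 - ⅕ = 2324/5 ≈ 464.80)
j + E(-66) = 2324/5 + (8 - 4*(-66)) = 2324/5 + (8 + 264) = 2324/5 + 272 = 3684/5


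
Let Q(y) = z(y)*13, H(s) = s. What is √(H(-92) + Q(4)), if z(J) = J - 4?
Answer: 2*I*√23 ≈ 9.5917*I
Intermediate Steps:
z(J) = -4 + J
Q(y) = -52 + 13*y (Q(y) = (-4 + y)*13 = -52 + 13*y)
√(H(-92) + Q(4)) = √(-92 + (-52 + 13*4)) = √(-92 + (-52 + 52)) = √(-92 + 0) = √(-92) = 2*I*√23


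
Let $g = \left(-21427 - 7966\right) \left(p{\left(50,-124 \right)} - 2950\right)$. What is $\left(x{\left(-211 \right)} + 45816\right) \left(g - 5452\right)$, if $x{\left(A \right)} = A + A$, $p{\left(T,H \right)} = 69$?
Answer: $3843772402714$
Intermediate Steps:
$x{\left(A \right)} = 2 A$
$g = 84681233$ ($g = \left(-21427 - 7966\right) \left(69 - 2950\right) = \left(-29393\right) \left(-2881\right) = 84681233$)
$\left(x{\left(-211 \right)} + 45816\right) \left(g - 5452\right) = \left(2 \left(-211\right) + 45816\right) \left(84681233 - 5452\right) = \left(-422 + 45816\right) 84675781 = 45394 \cdot 84675781 = 3843772402714$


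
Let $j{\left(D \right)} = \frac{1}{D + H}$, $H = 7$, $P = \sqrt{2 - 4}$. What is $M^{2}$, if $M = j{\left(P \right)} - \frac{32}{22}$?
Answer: $\frac{- 9689 i + 3232 \sqrt{2}}{121 \left(- 47 i + 14 \sqrt{2}\right)} \approx 1.7345 + 0.073056 i$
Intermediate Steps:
$P = i \sqrt{2}$ ($P = \sqrt{-2} = i \sqrt{2} \approx 1.4142 i$)
$j{\left(D \right)} = \frac{1}{7 + D}$ ($j{\left(D \right)} = \frac{1}{D + 7} = \frac{1}{7 + D}$)
$M = - \frac{16}{11} + \frac{1}{7 + i \sqrt{2}}$ ($M = \frac{1}{7 + i \sqrt{2}} - \frac{32}{22} = \frac{1}{7 + i \sqrt{2}} - 32 \cdot \frac{1}{22} = \frac{1}{7 + i \sqrt{2}} - \frac{16}{11} = - \frac{16}{11} + \frac{1}{7 + i \sqrt{2}} \approx -1.3173 - 0.02773 i$)
$M^{2} = \left(\frac{- 16 \sqrt{2} + 101 i}{11 \left(\sqrt{2} - 7 i\right)}\right)^{2} = \frac{\left(- 16 \sqrt{2} + 101 i\right)^{2}}{121 \left(\sqrt{2} - 7 i\right)^{2}}$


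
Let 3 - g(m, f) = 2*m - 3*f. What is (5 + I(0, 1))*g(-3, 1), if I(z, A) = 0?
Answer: 60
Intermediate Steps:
g(m, f) = 3 - 2*m + 3*f (g(m, f) = 3 - (2*m - 3*f) = 3 - (-3*f + 2*m) = 3 + (-2*m + 3*f) = 3 - 2*m + 3*f)
(5 + I(0, 1))*g(-3, 1) = (5 + 0)*(3 - 2*(-3) + 3*1) = 5*(3 + 6 + 3) = 5*12 = 60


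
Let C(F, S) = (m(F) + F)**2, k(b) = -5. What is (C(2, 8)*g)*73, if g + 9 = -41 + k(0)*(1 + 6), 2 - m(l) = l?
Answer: -24820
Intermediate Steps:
m(l) = 2 - l
C(F, S) = 4 (C(F, S) = ((2 - F) + F)**2 = 2**2 = 4)
g = -85 (g = -9 + (-41 - 5*(1 + 6)) = -9 + (-41 - 5*7) = -9 + (-41 - 35) = -9 - 76 = -85)
(C(2, 8)*g)*73 = (4*(-85))*73 = -340*73 = -24820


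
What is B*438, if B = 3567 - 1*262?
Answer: 1447590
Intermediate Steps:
B = 3305 (B = 3567 - 262 = 3305)
B*438 = 3305*438 = 1447590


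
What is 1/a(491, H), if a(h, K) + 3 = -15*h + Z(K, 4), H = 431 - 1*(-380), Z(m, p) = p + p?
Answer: -1/7360 ≈ -0.00013587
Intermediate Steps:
Z(m, p) = 2*p
H = 811 (H = 431 + 380 = 811)
a(h, K) = 5 - 15*h (a(h, K) = -3 + (-15*h + 2*4) = -3 + (-15*h + 8) = -3 + (8 - 15*h) = 5 - 15*h)
1/a(491, H) = 1/(5 - 15*491) = 1/(5 - 7365) = 1/(-7360) = -1/7360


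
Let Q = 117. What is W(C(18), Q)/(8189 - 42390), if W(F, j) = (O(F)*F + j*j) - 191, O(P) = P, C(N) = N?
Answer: -13822/34201 ≈ -0.40414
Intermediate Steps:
W(F, j) = -191 + F**2 + j**2 (W(F, j) = (F*F + j*j) - 191 = (F**2 + j**2) - 191 = -191 + F**2 + j**2)
W(C(18), Q)/(8189 - 42390) = (-191 + 18**2 + 117**2)/(8189 - 42390) = (-191 + 324 + 13689)/(-34201) = 13822*(-1/34201) = -13822/34201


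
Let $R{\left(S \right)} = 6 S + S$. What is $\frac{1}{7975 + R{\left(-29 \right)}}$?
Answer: $\frac{1}{7772} \approx 0.00012867$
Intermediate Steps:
$R{\left(S \right)} = 7 S$
$\frac{1}{7975 + R{\left(-29 \right)}} = \frac{1}{7975 + 7 \left(-29\right)} = \frac{1}{7975 - 203} = \frac{1}{7772}$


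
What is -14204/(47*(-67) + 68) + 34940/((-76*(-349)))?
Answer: 121099259/20430111 ≈ 5.9275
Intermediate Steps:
-14204/(47*(-67) + 68) + 34940/((-76*(-349))) = -14204/(-3149 + 68) + 34940/26524 = -14204/(-3081) + 34940*(1/26524) = -14204*(-1/3081) + 8735/6631 = 14204/3081 + 8735/6631 = 121099259/20430111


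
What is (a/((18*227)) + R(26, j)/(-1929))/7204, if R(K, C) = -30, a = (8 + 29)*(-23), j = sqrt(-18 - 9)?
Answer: -506333/18927054792 ≈ -2.6752e-5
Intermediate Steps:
j = 3*I*sqrt(3) (j = sqrt(-27) = 3*I*sqrt(3) ≈ 5.1962*I)
a = -851 (a = 37*(-23) = -851)
(a/((18*227)) + R(26, j)/(-1929))/7204 = (-851/(18*227) - 30/(-1929))/7204 = (-851/4086 - 30*(-1/1929))*(1/7204) = (-851*1/4086 + 10/643)*(1/7204) = (-851/4086 + 10/643)*(1/7204) = -506333/2627298*1/7204 = -506333/18927054792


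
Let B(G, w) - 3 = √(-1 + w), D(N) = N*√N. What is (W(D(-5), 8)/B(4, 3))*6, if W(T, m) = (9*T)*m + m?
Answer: 144/7 - 48*√2/7 - 6480*I*√5/7 + 2160*I*√10/7 ≈ 10.874 - 1094.2*I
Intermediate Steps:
D(N) = N^(3/2)
W(T, m) = m + 9*T*m (W(T, m) = 9*T*m + m = m + 9*T*m)
B(G, w) = 3 + √(-1 + w)
(W(D(-5), 8)/B(4, 3))*6 = ((8*(1 + 9*(-5)^(3/2)))/(3 + √(-1 + 3)))*6 = ((8*(1 + 9*(-5*I*√5)))/(3 + √2))*6 = ((8*(1 - 45*I*√5))/(3 + √2))*6 = ((8 - 360*I*√5)/(3 + √2))*6 = 6*(8 - 360*I*√5)/(3 + √2)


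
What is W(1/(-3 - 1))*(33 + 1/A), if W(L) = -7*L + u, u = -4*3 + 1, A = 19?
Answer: -5809/19 ≈ -305.74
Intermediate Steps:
u = -11 (u = -12 + 1 = -11)
W(L) = -11 - 7*L (W(L) = -7*L - 11 = -11 - 7*L)
W(1/(-3 - 1))*(33 + 1/A) = (-11 - 7/(-3 - 1))*(33 + 1/19) = (-11 - 7/(-4))*(33 + 1/19) = (-11 - 7*(-¼))*(628/19) = (-11 + 7/4)*(628/19) = -37/4*628/19 = -5809/19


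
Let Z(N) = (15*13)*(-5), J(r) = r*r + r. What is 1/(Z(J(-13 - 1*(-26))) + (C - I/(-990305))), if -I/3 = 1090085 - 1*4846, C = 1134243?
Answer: 990305/1122277711023 ≈ 8.8241e-7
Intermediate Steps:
J(r) = r + r² (J(r) = r² + r = r + r²)
Z(N) = -975 (Z(N) = 195*(-5) = -975)
I = -3255717 (I = -3*(1090085 - 1*4846) = -3*(1090085 - 4846) = -3*1085239 = -3255717)
1/(Z(J(-13 - 1*(-26))) + (C - I/(-990305))) = 1/(-975 + (1134243 - (-3255717)/(-990305))) = 1/(-975 + (1134243 - (-3255717)*(-1)/990305)) = 1/(-975 + (1134243 - 1*3255717/990305)) = 1/(-975 + (1134243 - 3255717/990305)) = 1/(-975 + 1123243258398/990305) = 1/(1122277711023/990305) = 990305/1122277711023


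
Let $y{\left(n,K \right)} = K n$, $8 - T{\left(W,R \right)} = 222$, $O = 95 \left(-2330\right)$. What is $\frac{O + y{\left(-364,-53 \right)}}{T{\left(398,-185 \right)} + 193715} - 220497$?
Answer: $- \frac{42666592055}{193501} \approx -2.205 \cdot 10^{5}$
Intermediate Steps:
$O = -221350$
$T{\left(W,R \right)} = -214$ ($T{\left(W,R \right)} = 8 - 222 = -214$)
$\frac{O + y{\left(-364,-53 \right)}}{T{\left(398,-185 \right)} + 193715} - 220497 = \frac{-221350 - -19292}{-214 + 193715} - 220497 = \frac{-221350 + 19292}{193501} - 220497 = \left(-202058\right) \frac{1}{193501} - 220497 = - \frac{202058}{193501} - 220497 = - \frac{42666592055}{193501}$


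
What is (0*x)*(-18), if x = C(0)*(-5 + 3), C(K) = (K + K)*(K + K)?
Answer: 0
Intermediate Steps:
C(K) = 4*K² (C(K) = (2*K)*(2*K) = 4*K²)
x = 0 (x = (4*0²)*(-5 + 3) = (4*0)*(-2) = 0*(-2) = 0)
(0*x)*(-18) = (0*0)*(-18) = 0*(-18) = 0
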